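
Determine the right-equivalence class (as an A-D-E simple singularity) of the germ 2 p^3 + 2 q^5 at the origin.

E_{8}

The Hessian of f at 0 has rank 0. Corank 2; j^3 = 2*p^3 is a perfect cube, so E-series; the 5-jet and mu = 8 give E_8.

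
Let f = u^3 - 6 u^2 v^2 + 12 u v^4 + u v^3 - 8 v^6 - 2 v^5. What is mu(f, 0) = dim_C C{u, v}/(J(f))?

7

The Hessian of f at 0 is [[0, 0], [0, 0]] with rank 0, so corank 2. A Groebner basis of the Jacobian ideal J(f) in C{u,v} is {-u^2/4 + v^4 - v^3/12, u^3, u^2*v + u^2/12 + v^3/36, -u^2/2 + u*v^2 - v^3/6}; counting standard monomials gives mu = 7. Corank 2; j^3 = u^3 is a perfect cube, so E-series; the 4-jet and mu = 7 give E_7.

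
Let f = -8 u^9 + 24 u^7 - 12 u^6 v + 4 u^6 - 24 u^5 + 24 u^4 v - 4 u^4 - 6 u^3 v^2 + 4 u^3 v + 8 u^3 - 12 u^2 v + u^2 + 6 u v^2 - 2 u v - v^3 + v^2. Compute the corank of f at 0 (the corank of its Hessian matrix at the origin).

The Hessian at 0 is [[2, -2], [-2, 2]] of rank 1; hence corank 1.

1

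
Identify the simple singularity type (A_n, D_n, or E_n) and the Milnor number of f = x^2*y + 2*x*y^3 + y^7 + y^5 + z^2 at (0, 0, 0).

Type D_8, Milnor number mu = 8.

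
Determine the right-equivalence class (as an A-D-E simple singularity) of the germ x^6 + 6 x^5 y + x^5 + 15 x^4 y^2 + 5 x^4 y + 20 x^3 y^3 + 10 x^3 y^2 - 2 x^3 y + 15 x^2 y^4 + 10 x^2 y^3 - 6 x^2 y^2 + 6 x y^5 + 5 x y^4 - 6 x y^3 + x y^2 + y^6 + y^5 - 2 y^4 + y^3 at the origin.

The Hessian of f at 0 has rank 0. Corank 2; j^3 = y^2*(x + y) has shape L^2 M (L != M), so D-series; mu = 7 gives D_7.

D_7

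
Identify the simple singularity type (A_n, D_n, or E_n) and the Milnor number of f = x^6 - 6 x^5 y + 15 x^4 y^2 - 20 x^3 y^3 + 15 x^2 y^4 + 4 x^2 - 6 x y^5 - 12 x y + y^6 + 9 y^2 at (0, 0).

Type A_5, Milnor number mu = 5.

The Hessian of f at 0 has rank 1. Corank 1: A-series; mu = 5 gives A_5.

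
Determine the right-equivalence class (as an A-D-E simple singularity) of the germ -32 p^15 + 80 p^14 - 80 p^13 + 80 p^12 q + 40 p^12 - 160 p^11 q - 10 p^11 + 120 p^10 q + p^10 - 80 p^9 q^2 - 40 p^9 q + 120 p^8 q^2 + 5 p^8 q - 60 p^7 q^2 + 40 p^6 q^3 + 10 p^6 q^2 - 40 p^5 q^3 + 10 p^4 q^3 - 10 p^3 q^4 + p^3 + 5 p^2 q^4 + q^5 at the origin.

E_8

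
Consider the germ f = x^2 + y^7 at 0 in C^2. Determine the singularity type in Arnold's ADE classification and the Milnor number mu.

Type A6, Milnor number mu = 6.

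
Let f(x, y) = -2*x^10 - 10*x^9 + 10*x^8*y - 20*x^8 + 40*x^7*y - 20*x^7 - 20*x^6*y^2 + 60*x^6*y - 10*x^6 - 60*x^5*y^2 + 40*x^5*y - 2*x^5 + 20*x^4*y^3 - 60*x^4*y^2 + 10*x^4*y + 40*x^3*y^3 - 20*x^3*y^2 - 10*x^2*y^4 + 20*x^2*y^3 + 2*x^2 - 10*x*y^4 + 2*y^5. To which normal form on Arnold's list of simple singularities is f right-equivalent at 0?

The Hessian of f at 0 is [[4, 0], [0, 0]] with rank 1, so corank 1. A Groebner basis of the Jacobian ideal J(f) in C{x,y} is {y^4, x}; counting standard monomials gives mu = 4. Corank 1: A-series; mu = 4 gives A_4.

A4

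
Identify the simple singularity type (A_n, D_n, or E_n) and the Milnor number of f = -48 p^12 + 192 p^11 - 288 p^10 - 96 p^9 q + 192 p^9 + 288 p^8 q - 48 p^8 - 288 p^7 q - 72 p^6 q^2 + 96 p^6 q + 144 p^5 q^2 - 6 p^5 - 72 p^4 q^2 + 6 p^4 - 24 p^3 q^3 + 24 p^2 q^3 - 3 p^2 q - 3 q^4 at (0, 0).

Type D_5, Milnor number mu = 5.

The Hessian of f at 0 has rank 0. Corank 2; j^3 = -3*p^2*q has shape L^2 M (L != M), so D-series; mu = 5 gives D_5.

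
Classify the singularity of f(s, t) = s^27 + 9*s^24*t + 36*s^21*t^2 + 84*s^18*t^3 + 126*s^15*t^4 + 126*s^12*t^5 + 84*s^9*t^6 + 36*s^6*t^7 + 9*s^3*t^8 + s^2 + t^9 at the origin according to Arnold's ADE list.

The Hessian of f at 0 has rank 1. Corank 1: A-series; mu = 8 gives A_8.

A8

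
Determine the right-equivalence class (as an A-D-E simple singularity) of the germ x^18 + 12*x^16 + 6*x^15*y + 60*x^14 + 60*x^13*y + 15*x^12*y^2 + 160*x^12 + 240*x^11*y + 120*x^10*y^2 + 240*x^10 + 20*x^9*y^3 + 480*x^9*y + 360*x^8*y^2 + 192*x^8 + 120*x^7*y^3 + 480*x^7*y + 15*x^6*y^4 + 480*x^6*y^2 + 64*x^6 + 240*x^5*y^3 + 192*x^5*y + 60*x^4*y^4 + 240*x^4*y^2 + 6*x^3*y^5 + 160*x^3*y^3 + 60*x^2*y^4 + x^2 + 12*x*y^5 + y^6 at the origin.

A_5

The Hessian of f at 0 has rank 1. Corank 1: A-series; mu = 5 gives A_5.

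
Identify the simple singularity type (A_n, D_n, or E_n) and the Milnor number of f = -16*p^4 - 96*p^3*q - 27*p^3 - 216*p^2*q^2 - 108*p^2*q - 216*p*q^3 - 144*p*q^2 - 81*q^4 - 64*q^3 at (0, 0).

The Hessian of f at 0 is [[0, 0], [0, 0]] with rank 0, so corank 2. A Groebner basis of the Jacobian ideal J(f) in C{p,q} is {q^4, p*q^2 + 25*q^3/18, p^2 + 8*p*q/3 + 16*q^2/9}; counting standard monomials gives mu = 6. Corank 2; j^3 = -(3*p + 4*q)^3 is a perfect cube, so E-series; the 4-jet and mu = 6 give E_6.

Type E_{6}, Milnor number mu = 6.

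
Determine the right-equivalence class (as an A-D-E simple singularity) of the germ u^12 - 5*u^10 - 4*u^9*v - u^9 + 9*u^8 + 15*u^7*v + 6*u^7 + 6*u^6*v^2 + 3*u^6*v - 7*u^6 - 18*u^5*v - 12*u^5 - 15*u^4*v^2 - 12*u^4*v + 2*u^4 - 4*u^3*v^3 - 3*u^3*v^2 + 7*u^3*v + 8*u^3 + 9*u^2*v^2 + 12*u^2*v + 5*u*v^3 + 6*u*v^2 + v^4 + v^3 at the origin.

The Hessian of f at 0 is [[0, 0], [0, 0]] with rank 0, so corank 2. A Groebner basis of the Jacobian ideal J(f) in C{u,v} is {768*u^2 + 768*u*v + v^4 + 8*v^3 + 192*v^2, u^3 + 36*u^2 + 36*u*v + v^3/2 + 9*v^2, u^2*v - 40*u^2 - 40*u*v - 2*v^3/3 - 10*v^2, 32*u^2 + u*v^2 + 32*u*v + 5*v^3/6 + 8*v^2}; counting standard monomials gives mu = 7. Corank 2; j^3 = (2*u + v)^3 is a perfect cube, so E-series; the 4-jet and mu = 7 give E_7.

E_{7}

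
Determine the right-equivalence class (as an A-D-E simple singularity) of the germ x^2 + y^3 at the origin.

The Hessian of f at 0 has rank 1. Corank 1: A-series; mu = 2 gives A_2.

A_2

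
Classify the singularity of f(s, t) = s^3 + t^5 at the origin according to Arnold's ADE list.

The Hessian of f at 0 has rank 0. Corank 2; j^3 = s^3 is a perfect cube, so E-series; the 5-jet and mu = 8 give E_8.

E_8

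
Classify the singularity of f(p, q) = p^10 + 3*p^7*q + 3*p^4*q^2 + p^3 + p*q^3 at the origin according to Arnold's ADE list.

E_7

The Hessian of f at 0 has rank 0. Corank 2; j^3 = p^3 is a perfect cube, so E-series; the 4-jet and mu = 7 give E_7.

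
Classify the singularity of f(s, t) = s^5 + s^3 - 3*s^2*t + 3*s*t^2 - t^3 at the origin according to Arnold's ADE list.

The Hessian of f at 0 is [[0, 0], [0, 0]] with rank 0, so corank 2. A Groebner basis of the Jacobian ideal J(f) in C{s,t} is {t^5, s*t^3 - 3*t^4/4, s^2 - 2*s*t + t^2}; counting standard monomials gives mu = 8. Corank 2; j^3 = (s - t)^3 is a perfect cube, so E-series; the 5-jet and mu = 8 give E_8.

E_8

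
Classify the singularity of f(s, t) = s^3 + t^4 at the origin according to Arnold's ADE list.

The Hessian of f at 0 has rank 0. Corank 2; j^3 = s^3 is a perfect cube, so E-series; the 4-jet and mu = 6 give E_6.

E6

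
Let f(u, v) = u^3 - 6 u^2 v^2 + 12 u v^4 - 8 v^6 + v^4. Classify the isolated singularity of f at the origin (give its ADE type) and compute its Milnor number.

Type E_6, Milnor number mu = 6.

The Hessian of f at 0 has rank 0. Corank 2; j^3 = u^3 is a perfect cube, so E-series; the 4-jet and mu = 6 give E_6.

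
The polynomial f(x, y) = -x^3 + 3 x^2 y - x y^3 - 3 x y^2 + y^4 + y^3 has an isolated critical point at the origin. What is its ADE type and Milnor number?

The Hessian of f at 0 is [[0, 0], [0, 0]] with rank 0, so corank 2. A Groebner basis of the Jacobian ideal J(f) in C{x,y} is {x^3 - 3*x^2*y - 6*x^2 + 12*x*y - 6*y^2, 3*x^2 + x*y^2 - 6*x*y + 3*y^2, 3*x^2 - 6*x*y + y^3 + 3*y^2}; counting standard monomials gives mu = 7. Corank 2; j^3 = -(x - y)^3 is a perfect cube, so E-series; the 4-jet and mu = 7 give E_7.

Type E7, Milnor number mu = 7.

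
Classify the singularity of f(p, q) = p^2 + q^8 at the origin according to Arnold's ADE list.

A7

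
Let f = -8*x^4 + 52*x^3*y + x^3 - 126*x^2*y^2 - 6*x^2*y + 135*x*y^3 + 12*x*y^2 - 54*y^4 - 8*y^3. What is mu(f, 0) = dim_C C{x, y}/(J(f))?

The Hessian of f at 0 has rank 0. Corank 2; j^3 = (x - 2*y)^3 is a perfect cube, so E-series; the 4-jet and mu = 7 give E_7.

7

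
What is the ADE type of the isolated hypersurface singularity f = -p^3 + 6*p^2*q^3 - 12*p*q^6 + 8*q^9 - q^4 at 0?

E_{6}

The Hessian of f at 0 is [[0, 0], [0, 0]] with rank 0, so corank 2. A Groebner basis of the Jacobian ideal J(f) in C{p,q} is {q^3, p^2}; counting standard monomials gives mu = 6. Corank 2; j^3 = -p^3 is a perfect cube, so E-series; the 4-jet and mu = 6 give E_6.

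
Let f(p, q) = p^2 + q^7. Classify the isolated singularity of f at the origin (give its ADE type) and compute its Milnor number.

The Hessian of f at 0 has rank 1. Corank 1: A-series; mu = 6 gives A_6.

Type A_6, Milnor number mu = 6.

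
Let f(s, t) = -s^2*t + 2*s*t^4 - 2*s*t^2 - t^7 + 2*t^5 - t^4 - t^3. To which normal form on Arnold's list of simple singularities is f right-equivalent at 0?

D_{5}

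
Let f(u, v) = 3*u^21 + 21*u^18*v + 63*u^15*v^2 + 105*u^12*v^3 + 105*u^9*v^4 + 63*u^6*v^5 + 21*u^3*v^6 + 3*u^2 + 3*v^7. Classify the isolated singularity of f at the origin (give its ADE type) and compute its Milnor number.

The Hessian of f at 0 has rank 1. Corank 1: A-series; mu = 6 gives A_6.

Type A_6, Milnor number mu = 6.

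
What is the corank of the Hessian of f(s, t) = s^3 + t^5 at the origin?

2

The Hessian at 0 is [[0, 0], [0, 0]] of rank 0; hence corank 2.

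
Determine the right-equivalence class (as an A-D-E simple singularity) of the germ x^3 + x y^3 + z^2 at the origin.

E7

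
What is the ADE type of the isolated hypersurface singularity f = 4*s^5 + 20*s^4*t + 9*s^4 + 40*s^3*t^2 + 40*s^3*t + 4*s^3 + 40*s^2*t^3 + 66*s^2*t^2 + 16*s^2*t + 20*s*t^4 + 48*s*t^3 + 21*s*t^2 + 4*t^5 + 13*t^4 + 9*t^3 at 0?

D_{5}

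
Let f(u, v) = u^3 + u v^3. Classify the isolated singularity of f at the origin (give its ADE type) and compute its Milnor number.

The Hessian of f at 0 has rank 0. Corank 2; j^3 = u^3 is a perfect cube, so E-series; the 4-jet and mu = 7 give E_7.

Type E_{7}, Milnor number mu = 7.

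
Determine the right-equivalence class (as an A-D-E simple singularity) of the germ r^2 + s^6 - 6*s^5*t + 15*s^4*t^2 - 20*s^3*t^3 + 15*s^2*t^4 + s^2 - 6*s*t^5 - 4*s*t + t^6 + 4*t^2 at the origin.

A_5

The Hessian of f at 0 has rank 2. Corank 1: A-series; mu = 5 gives A_5.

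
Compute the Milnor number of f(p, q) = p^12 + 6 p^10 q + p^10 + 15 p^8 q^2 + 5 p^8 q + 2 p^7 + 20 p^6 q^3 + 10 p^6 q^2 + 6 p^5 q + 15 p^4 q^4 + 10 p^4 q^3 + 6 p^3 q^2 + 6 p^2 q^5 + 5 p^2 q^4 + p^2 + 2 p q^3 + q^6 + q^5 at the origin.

4

The Hessian of f at 0 is [[2, 0], [0, 0]] with rank 1, so corank 1. A Groebner basis of the Jacobian ideal J(f) in C{p,q} is {p + q^3, p^2, p*q}; counting standard monomials gives mu = 4. Corank 1: A-series; mu = 4 gives A_4.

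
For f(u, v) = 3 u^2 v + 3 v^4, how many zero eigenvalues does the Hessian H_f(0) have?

2

Hessian at 0 has rank 0.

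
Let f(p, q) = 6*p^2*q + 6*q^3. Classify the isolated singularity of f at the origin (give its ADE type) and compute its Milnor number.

The Hessian of f at 0 has rank 0. Corank 2; j^3 = 6*q*(p^2 + q^2) splits into three distinct lines over C (the quadratic factor has nonzero discriminant), so D_4.

Type D4, Milnor number mu = 4.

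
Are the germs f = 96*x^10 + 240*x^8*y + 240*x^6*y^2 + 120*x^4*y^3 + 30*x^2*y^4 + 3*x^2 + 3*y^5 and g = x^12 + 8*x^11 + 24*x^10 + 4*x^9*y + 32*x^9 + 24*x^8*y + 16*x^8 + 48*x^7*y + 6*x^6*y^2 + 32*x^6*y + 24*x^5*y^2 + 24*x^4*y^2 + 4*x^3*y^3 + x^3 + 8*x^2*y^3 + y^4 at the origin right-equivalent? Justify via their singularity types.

No.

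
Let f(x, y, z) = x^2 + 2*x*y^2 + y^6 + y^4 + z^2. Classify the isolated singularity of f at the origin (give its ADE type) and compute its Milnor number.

Type A_5, Milnor number mu = 5.

The Hessian of f at 0 has rank 2. Corank 1: A-series; mu = 5 gives A_5.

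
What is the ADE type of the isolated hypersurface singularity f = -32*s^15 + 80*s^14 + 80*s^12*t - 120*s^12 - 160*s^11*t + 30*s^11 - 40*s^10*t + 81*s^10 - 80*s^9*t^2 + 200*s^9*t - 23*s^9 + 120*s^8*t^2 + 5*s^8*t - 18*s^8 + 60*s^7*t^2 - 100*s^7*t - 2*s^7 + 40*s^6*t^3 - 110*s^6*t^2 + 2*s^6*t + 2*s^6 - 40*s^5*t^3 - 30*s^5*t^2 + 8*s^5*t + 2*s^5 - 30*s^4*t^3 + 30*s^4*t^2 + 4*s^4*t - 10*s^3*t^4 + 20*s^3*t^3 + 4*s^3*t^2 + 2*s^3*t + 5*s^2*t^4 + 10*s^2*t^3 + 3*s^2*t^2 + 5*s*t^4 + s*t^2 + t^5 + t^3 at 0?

D_{6}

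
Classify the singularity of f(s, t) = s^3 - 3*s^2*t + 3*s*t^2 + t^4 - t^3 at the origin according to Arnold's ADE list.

E_6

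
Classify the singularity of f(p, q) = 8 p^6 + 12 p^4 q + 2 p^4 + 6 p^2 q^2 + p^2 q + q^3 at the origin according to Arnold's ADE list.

The Hessian of f at 0 is [[0, 0], [0, 0]] with rank 0, so corank 2. A Groebner basis of the Jacobian ideal J(f) in C{p,q} is {q^3, p^2 + 3*q^2, p*q}; counting standard monomials gives mu = 4. Corank 2; j^3 = q*(p^2 + q^2) splits into three distinct lines over C (the quadratic factor has nonzero discriminant), so D_4.

D_4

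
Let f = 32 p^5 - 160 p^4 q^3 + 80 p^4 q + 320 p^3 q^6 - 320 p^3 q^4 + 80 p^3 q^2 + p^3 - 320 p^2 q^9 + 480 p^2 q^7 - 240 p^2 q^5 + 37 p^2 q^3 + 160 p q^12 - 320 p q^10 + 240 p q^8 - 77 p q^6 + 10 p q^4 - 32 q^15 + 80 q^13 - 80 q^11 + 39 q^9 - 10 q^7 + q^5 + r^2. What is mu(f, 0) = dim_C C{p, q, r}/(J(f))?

8

The Hessian of f at 0 is [[0, 0, 0], [0, 0, 0], [0, 0, 2]] with rank 1, so corank 2. A Groebner basis of the Jacobian ideal J(f) in C{p,q,r} is {-p^2/2 + p*q^3, 4*p^2 + q^4, p^3, p^2*q, r}; counting standard monomials gives mu = 8. Corank 2; j^3 = p^3 is a perfect cube, so E-series; the 5-jet and mu = 8 give E_8.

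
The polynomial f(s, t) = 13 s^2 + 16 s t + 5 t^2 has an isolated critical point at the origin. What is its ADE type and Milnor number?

Type A_1, Milnor number mu = 1.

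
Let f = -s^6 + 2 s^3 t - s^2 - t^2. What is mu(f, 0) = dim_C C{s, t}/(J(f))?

The Hessian of f at 0 has rank 2. Corank 0: nondegenerate Morse point, so A_1.

1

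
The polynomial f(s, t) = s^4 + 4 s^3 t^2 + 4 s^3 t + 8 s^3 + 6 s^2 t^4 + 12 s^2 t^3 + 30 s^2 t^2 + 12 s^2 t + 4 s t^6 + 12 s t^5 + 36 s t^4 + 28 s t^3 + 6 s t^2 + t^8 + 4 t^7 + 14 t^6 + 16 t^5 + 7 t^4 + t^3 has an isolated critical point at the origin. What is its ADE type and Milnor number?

Type E6, Milnor number mu = 6.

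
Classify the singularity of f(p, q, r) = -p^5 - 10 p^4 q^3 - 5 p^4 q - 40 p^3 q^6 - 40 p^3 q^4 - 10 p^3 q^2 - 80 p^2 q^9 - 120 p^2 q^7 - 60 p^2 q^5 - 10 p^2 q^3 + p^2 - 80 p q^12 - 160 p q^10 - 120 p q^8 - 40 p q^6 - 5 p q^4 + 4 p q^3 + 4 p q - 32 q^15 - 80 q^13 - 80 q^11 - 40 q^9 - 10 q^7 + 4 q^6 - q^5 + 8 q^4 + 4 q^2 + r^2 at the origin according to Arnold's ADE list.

The Hessian of f at 0 has rank 2. Corank 1: A-series; mu = 4 gives A_4.

A4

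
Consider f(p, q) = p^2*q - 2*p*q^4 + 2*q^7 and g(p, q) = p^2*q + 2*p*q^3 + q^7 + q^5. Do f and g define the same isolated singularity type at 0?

Yes.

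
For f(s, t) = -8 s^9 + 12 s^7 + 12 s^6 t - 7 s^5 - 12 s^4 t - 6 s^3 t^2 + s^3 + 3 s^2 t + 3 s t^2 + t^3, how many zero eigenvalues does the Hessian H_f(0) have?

Hessian at 0 has rank 0.

2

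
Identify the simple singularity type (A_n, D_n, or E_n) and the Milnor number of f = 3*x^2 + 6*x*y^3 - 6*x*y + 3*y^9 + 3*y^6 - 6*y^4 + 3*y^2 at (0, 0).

Type A8, Milnor number mu = 8.

The Hessian of f at 0 has rank 1. Corank 1: A-series; mu = 8 gives A_8.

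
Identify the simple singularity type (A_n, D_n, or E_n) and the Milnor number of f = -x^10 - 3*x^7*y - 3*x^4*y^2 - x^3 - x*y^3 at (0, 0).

The Hessian of f at 0 is [[0, 0], [0, 0]] with rank 0, so corank 2. A Groebner basis of the Jacobian ideal J(f) in C{x,y} is {x^3, x*y^2, 3*x^2 + y^3}; counting standard monomials gives mu = 7. Corank 2; j^3 = -x^3 is a perfect cube, so E-series; the 4-jet and mu = 7 give E_7.

Type E_{7}, Milnor number mu = 7.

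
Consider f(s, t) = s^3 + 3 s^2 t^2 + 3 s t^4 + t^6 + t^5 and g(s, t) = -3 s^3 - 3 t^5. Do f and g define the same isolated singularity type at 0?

Yes.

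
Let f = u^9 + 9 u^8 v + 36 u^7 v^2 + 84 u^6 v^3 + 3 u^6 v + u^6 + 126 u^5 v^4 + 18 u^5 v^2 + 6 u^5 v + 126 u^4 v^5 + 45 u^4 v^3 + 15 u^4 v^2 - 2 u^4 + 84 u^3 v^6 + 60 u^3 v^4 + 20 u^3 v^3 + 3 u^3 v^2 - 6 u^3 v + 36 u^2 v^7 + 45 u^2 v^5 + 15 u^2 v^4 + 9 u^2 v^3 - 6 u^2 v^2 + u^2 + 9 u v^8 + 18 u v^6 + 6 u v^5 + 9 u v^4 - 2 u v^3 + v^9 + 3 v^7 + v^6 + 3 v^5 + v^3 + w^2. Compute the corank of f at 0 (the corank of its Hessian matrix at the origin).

1

The Hessian at 0 is [[2, 0, 0], [0, 0, 0], [0, 0, 2]] of rank 2; hence corank 1.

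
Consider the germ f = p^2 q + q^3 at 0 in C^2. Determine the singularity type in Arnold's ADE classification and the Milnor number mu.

The Hessian of f at 0 has rank 0. Corank 2; j^3 = q*(p^2 + q^2) splits into three distinct lines over C (the quadratic factor has nonzero discriminant), so D_4.

Type D_{4}, Milnor number mu = 4.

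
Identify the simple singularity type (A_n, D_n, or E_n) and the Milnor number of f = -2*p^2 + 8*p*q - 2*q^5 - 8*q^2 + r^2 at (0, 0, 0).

Type A_{4}, Milnor number mu = 4.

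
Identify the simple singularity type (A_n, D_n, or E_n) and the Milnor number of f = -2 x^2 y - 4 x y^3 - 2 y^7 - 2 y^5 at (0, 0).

Type D_8, Milnor number mu = 8.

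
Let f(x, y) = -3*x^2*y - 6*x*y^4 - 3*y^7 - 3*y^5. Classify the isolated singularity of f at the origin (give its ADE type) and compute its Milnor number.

Type D6, Milnor number mu = 6.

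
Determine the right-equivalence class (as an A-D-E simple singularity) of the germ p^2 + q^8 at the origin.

A_{7}

The Hessian of f at 0 has rank 1. Corank 1: A-series; mu = 7 gives A_7.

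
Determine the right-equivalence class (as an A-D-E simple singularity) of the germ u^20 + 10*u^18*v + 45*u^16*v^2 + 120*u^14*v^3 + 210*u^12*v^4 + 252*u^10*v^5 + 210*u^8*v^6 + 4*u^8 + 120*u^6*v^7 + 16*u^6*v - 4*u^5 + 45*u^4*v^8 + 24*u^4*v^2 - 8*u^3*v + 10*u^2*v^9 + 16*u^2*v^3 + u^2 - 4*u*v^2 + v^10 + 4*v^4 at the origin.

A9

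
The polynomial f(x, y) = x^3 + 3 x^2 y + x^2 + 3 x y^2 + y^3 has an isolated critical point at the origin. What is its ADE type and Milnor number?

Type A2, Milnor number mu = 2.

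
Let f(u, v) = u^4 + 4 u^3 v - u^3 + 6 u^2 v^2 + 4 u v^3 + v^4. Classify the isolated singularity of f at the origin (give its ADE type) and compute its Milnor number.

Type E_6, Milnor number mu = 6.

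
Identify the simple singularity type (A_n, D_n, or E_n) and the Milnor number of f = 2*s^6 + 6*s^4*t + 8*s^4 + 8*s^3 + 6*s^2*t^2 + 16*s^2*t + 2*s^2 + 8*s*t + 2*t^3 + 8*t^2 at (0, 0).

The Hessian of f at 0 is [[4, 8], [8, 16]] with rank 1, so corank 1. A Groebner basis of the Jacobian ideal J(f) in C{s,t} is {t^2, s + 2*t}; counting standard monomials gives mu = 2. Corank 1: A-series; mu = 2 gives A_2.

Type A_2, Milnor number mu = 2.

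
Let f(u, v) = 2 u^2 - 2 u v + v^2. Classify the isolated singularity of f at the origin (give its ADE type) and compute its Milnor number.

The Hessian of f at 0 is [[4, -2], [-2, 2]] with rank 2, so corank 0. A Groebner basis of the Jacobian ideal J(f) in C{u,v} is {u, v}; counting standard monomials gives mu = 1. Corank 0: nondegenerate Morse point, so A_1.

Type A_1, Milnor number mu = 1.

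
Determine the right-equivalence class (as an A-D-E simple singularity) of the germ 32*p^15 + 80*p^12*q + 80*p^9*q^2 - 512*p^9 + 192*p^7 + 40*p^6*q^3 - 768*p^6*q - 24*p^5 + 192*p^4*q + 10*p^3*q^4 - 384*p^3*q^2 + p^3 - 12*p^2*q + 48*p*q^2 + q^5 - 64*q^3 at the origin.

The Hessian of f at 0 is [[0, 0], [0, 0]] with rank 0, so corank 2. A Groebner basis of the Jacobian ideal J(f) in C{p,q} is {-p^2/1024 + p*q^3 + p*q/128 - q^2/64, q^4, p^3 - 48*p*q^2 + 128*q^3, p^2*q - 8*p*q^2 + 16*q^3}; counting standard monomials gives mu = 8. Corank 2; j^3 = (p - 4*q)^3 is a perfect cube, so E-series; the 5-jet and mu = 8 give E_8.

E_8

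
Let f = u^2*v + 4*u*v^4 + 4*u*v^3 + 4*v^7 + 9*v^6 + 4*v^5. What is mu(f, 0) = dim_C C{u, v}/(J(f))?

7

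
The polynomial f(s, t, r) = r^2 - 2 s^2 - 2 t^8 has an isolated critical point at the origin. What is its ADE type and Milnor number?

Type A7, Milnor number mu = 7.

The Hessian of f at 0 is [[-4, 0, 0], [0, 0, 0], [0, 0, 2]] with rank 2, so corank 1. A Groebner basis of the Jacobian ideal J(f) in C{s,t,r} is {t^7, s, r}; counting standard monomials gives mu = 7. Corank 1: A-series; mu = 7 gives A_7.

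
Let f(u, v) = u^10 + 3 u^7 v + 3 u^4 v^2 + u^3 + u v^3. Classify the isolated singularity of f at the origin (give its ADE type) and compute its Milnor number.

Type E_7, Milnor number mu = 7.

The Hessian of f at 0 is [[0, 0], [0, 0]] with rank 0, so corank 2. A Groebner basis of the Jacobian ideal J(f) in C{u,v} is {u^3, u*v^2, 3*u^2 + v^3}; counting standard monomials gives mu = 7. Corank 2; j^3 = u^3 is a perfect cube, so E-series; the 4-jet and mu = 7 give E_7.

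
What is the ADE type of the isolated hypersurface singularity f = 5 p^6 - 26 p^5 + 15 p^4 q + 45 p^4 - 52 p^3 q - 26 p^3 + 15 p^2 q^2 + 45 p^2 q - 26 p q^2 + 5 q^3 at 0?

D4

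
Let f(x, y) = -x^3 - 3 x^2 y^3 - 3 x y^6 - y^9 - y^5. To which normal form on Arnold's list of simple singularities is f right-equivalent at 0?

E_{8}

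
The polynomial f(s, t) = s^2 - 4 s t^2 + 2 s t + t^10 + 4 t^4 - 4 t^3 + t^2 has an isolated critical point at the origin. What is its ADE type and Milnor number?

Type A_{9}, Milnor number mu = 9.

The Hessian of f at 0 has rank 1. Corank 1: A-series; mu = 9 gives A_9.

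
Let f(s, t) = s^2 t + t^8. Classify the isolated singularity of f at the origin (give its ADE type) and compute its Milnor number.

Type D_9, Milnor number mu = 9.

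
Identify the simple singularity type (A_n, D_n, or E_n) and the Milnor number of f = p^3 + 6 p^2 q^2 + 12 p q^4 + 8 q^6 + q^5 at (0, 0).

Type E_8, Milnor number mu = 8.

The Hessian of f at 0 has rank 0. Corank 2; j^3 = p^3 is a perfect cube, so E-series; the 5-jet and mu = 8 give E_8.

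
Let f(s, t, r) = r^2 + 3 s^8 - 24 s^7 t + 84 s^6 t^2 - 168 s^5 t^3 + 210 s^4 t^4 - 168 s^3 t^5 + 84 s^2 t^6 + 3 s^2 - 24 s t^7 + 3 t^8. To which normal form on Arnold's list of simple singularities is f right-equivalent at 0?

A_7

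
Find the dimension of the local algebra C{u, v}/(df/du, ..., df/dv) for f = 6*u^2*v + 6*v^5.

6

The Hessian of f at 0 has rank 0. Corank 2; j^3 = 6*u^2*v has shape L^2 M (L != M), so D-series; mu = 6 gives D_6.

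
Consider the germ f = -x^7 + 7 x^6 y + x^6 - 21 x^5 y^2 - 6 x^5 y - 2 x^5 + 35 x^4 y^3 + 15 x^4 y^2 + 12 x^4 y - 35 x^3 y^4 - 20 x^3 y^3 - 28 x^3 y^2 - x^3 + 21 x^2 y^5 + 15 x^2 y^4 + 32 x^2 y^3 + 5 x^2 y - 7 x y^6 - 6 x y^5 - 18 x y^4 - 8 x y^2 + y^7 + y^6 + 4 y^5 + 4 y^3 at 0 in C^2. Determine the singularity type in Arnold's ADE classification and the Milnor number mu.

Type D_{7}, Milnor number mu = 7.

The Hessian of f at 0 is [[0, 0], [0, 0]] with rank 0, so corank 2. A Groebner basis of the Jacobian ideal J(f) in C{x,y} is {x^2 - 3*x*y + y^4 + 2*y^2, x^3 + 2*x^2 - 8*x*y - 8*y^3 + 8*y^2, x^2*y + 2*x^2/3 - 8*x*y/3 - 4*y^3 + 8*y^2/3, x^2/6 + x*y^2 - 2*x*y/3 - 2*y^3 + 2*y^2/3}; counting standard monomials gives mu = 7. Corank 2; j^3 = -(x - 2*y)^2*(x - y) has shape L^2 M (L != M), so D-series; mu = 7 gives D_7.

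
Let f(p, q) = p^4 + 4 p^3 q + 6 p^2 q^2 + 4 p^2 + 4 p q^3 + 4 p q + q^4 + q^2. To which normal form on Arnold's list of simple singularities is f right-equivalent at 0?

A_{3}

The Hessian of f at 0 has rank 1. Corank 1: A-series; mu = 3 gives A_3.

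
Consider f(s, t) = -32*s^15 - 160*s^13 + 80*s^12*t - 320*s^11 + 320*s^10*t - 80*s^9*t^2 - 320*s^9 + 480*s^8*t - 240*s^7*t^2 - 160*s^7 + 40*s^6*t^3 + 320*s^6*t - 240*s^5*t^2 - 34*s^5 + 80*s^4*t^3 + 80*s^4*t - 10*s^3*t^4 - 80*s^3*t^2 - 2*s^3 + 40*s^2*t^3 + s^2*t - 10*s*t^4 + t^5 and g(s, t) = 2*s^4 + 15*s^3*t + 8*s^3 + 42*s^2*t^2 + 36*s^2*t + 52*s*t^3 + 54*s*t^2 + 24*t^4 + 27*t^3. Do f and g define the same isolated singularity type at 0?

No.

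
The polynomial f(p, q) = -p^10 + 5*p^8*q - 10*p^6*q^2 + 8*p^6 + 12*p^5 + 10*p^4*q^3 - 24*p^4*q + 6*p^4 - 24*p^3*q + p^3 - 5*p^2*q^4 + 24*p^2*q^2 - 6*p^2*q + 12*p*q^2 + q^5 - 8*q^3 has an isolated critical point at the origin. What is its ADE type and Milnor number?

The Hessian of f at 0 is [[0, 0], [0, 0]] with rank 0, so corank 2. A Groebner basis of the Jacobian ideal J(f) in C{p,q} is {-p^2/128 + p*q^3 - p*q^2/8 + p*q/32 + q^3/4 - q^2/32, q^4, p^3 + 3*p^2/4 - 3*p*q - 8*q^3 + 3*q^2, p^2*q + p^2/8 - 2*p*q^2 - p*q/2 + q^2/2}; counting standard monomials gives mu = 8. Corank 2; j^3 = (p - 2*q)^3 is a perfect cube, so E-series; the 5-jet and mu = 8 give E_8.

Type E8, Milnor number mu = 8.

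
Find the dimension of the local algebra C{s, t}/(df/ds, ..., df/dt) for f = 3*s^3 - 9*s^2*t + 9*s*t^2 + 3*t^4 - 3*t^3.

6

The Hessian of f at 0 has rank 0. Corank 2; j^3 = 3*(s - t)^3 is a perfect cube, so E-series; the 4-jet and mu = 6 give E_6.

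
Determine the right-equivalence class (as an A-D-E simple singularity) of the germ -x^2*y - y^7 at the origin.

D_8

The Hessian of f at 0 has rank 0. Corank 2; j^3 = -x^2*y has shape L^2 M (L != M), so D-series; mu = 8 gives D_8.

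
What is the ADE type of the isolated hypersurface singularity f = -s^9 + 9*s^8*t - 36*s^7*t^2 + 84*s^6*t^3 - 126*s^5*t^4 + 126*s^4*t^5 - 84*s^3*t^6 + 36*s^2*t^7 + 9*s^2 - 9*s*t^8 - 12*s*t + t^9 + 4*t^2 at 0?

A_8

The Hessian of f at 0 has rank 1. Corank 1: A-series; mu = 8 gives A_8.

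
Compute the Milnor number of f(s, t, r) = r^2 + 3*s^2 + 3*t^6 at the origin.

The Hessian of f at 0 has rank 2. Corank 1: A-series; mu = 5 gives A_5.

5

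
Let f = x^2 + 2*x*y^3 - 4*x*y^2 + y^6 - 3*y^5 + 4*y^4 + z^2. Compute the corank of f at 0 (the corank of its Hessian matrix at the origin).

1

Hessian at 0 has rank 2.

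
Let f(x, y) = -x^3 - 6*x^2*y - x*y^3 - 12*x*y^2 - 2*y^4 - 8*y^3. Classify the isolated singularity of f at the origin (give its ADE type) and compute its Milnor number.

The Hessian of f at 0 has rank 0. Corank 2; j^3 = -(x + 2*y)^3 is a perfect cube, so E-series; the 4-jet and mu = 7 give E_7.

Type E_{7}, Milnor number mu = 7.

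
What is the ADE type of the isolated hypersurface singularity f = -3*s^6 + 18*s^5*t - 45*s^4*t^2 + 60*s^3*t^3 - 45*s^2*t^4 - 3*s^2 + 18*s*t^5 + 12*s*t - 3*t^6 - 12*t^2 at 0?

The Hessian of f at 0 has rank 1. Corank 1: A-series; mu = 5 gives A_5.

A_{5}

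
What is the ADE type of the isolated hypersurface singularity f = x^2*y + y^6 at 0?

D_7

The Hessian of f at 0 has rank 0. Corank 2; j^3 = x^2*y has shape L^2 M (L != M), so D-series; mu = 7 gives D_7.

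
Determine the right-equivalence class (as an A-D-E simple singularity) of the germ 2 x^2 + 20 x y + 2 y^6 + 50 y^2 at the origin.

The Hessian of f at 0 has rank 1. Corank 1: A-series; mu = 5 gives A_5.

A_{5}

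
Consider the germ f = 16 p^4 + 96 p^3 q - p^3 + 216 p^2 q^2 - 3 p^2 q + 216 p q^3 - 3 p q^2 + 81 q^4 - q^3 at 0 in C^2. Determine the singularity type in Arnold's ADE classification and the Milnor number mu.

Type E6, Milnor number mu = 6.

The Hessian of f at 0 has rank 0. Corank 2; j^3 = -(p + q)^3 is a perfect cube, so E-series; the 4-jet and mu = 6 give E_6.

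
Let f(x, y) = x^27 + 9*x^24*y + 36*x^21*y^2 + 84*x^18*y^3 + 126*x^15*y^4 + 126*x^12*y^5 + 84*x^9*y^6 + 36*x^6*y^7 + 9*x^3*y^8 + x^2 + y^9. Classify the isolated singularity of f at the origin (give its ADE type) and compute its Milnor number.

The Hessian of f at 0 is [[2, 0], [0, 0]] with rank 1, so corank 1. A Groebner basis of the Jacobian ideal J(f) in C{x,y} is {y^8, x}; counting standard monomials gives mu = 8. Corank 1: A-series; mu = 8 gives A_8.

Type A_{8}, Milnor number mu = 8.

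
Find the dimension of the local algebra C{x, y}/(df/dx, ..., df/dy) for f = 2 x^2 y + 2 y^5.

6

The Hessian of f at 0 has rank 0. Corank 2; j^3 = 2*x^2*y has shape L^2 M (L != M), so D-series; mu = 6 gives D_6.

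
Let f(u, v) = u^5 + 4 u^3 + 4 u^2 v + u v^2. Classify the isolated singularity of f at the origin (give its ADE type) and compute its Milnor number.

Type D6, Milnor number mu = 6.

The Hessian of f at 0 is [[0, 0], [0, 0]] with rank 0, so corank 2. A Groebner basis of the Jacobian ideal J(f) in C{u,v} is {32*u*v/5 + v^4 + 16*v^2/5, u*v^2 + v^3/2, u^2 + u*v/2}; counting standard monomials gives mu = 6. Corank 2; j^3 = u*(2*u + v)^2 has shape L^2 M (L != M), so D-series; mu = 6 gives D_6.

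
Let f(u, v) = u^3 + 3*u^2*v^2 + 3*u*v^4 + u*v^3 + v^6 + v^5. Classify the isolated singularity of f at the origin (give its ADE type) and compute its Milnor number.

Type E7, Milnor number mu = 7.

The Hessian of f at 0 is [[0, 0], [0, 0]] with rank 0, so corank 2. A Groebner basis of the Jacobian ideal J(f) in C{u,v} is {-u^2 + v^4 - v^3/3, u^3, u^2*v + u^2/3 + v^3/9, u^2 + u*v^2 + v^3/3}; counting standard monomials gives mu = 7. Corank 2; j^3 = u^3 is a perfect cube, so E-series; the 4-jet and mu = 7 give E_7.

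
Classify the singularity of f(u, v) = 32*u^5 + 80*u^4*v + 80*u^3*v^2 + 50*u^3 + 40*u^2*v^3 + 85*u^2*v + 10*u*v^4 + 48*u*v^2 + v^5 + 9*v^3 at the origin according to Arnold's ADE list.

The Hessian of f at 0 is [[0, 0], [0, 0]] with rank 0, so corank 2. A Groebner basis of the Jacobian ideal J(f) in C{u,v} is {625*u*v/2 + v^4 + 375*v^2/2, u*v^2 + 3*v^3/5, u^2 + 11*u*v/10 + 3*v^2/10}; counting standard monomials gives mu = 6. Corank 2; j^3 = (2*u + v)*(5*u + 3*v)^2 has shape L^2 M (L != M), so D-series; mu = 6 gives D_6.

D_6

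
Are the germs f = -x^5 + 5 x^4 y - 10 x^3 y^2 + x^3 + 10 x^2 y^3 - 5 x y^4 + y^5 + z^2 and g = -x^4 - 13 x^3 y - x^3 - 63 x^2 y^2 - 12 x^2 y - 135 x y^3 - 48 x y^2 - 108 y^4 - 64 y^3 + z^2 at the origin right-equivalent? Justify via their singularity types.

No.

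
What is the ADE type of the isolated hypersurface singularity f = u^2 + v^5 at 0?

The Hessian of f at 0 has rank 1. Corank 1: A-series; mu = 4 gives A_4.

A_{4}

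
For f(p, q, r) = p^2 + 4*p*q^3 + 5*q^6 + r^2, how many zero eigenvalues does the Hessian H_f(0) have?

The Hessian at 0 is [[2, 0, 0], [0, 0, 0], [0, 0, 2]] of rank 2; hence corank 1.

1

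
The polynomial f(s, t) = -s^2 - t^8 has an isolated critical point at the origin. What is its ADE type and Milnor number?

The Hessian of f at 0 has rank 1. Corank 1: A-series; mu = 7 gives A_7.

Type A_{7}, Milnor number mu = 7.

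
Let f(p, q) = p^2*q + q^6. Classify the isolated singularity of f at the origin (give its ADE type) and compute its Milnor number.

The Hessian of f at 0 has rank 0. Corank 2; j^3 = p^2*q has shape L^2 M (L != M), so D-series; mu = 7 gives D_7.

Type D_{7}, Milnor number mu = 7.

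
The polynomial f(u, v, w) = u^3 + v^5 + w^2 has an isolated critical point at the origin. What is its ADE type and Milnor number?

Type E_{8}, Milnor number mu = 8.

The Hessian of f at 0 is [[0, 0, 0], [0, 0, 0], [0, 0, 2]] with rank 1, so corank 2. A Groebner basis of the Jacobian ideal J(f) in C{u,v,w} is {v^4, u^2, w}; counting standard monomials gives mu = 8. Corank 2; j^3 = u^3 is a perfect cube, so E-series; the 5-jet and mu = 8 give E_8.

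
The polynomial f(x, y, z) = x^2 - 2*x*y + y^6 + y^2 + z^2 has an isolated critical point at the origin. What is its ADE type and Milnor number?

The Hessian of f at 0 has rank 2. Corank 1: A-series; mu = 5 gives A_5.

Type A_{5}, Milnor number mu = 5.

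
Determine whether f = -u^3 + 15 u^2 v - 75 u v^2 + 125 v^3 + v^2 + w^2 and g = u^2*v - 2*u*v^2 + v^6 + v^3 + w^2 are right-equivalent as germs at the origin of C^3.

No.

The Hessian of f at 0 has rank 2. Corank 1: A-series; mu = 2 gives A_2. The Hessian of g at 0 has rank 1. Corank 2; j^3 = v*(u - v)^2 has shape L^2 M (L != M), so D-series; mu = 7 gives D_7. f is A_2 but g is D_7, hence not right-equivalent.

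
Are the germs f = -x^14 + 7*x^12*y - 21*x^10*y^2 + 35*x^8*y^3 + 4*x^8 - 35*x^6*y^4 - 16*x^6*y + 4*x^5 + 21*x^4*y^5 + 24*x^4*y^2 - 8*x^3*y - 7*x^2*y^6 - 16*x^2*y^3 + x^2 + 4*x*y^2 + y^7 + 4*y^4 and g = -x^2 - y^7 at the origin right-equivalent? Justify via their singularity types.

Yes.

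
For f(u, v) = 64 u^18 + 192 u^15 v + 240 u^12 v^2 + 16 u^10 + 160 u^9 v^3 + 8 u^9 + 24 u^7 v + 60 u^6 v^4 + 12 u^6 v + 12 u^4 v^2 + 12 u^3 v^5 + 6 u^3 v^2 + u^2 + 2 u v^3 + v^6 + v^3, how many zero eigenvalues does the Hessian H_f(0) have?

1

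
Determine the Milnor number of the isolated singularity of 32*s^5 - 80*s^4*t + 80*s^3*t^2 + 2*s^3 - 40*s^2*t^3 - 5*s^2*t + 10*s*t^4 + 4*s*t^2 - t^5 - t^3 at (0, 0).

6

The Hessian of f at 0 has rank 0. Corank 2; j^3 = (s - t)^2*(2*s - t) has shape L^2 M (L != M), so D-series; mu = 6 gives D_6.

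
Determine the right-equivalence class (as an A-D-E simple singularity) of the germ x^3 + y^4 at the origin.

E_{6}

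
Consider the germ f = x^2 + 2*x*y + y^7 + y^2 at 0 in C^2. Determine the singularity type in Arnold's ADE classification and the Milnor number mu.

The Hessian of f at 0 is [[2, 2], [2, 2]] with rank 1, so corank 1. A Groebner basis of the Jacobian ideal J(f) in C{x,y} is {y^6, x + y}; counting standard monomials gives mu = 6. Corank 1: A-series; mu = 6 gives A_6.

Type A6, Milnor number mu = 6.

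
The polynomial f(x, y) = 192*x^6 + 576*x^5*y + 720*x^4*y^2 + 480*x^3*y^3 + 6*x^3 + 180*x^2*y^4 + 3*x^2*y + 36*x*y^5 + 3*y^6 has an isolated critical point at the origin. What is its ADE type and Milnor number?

Type D_{7}, Milnor number mu = 7.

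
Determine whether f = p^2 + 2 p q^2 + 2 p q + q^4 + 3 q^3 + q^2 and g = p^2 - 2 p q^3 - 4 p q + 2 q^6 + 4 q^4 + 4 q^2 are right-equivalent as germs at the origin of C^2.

No.

The Hessian of f at 0 has rank 1. Corank 1: A-series; mu = 2 gives A_2. The Hessian of g at 0 has rank 1. Corank 1: A-series; mu = 5 gives A_5. f is A_2 but g is A_5, hence not right-equivalent.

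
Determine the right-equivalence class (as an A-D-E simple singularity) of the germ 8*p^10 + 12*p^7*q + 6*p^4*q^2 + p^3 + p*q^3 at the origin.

E_{7}

The Hessian of f at 0 is [[0, 0], [0, 0]] with rank 0, so corank 2. A Groebner basis of the Jacobian ideal J(f) in C{p,q} is {p^3, p*q^2, 3*p^2 + q^3}; counting standard monomials gives mu = 7. Corank 2; j^3 = p^3 is a perfect cube, so E-series; the 4-jet and mu = 7 give E_7.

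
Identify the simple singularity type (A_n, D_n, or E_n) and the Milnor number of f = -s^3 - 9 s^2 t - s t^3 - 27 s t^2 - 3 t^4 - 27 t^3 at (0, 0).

Type E_7, Milnor number mu = 7.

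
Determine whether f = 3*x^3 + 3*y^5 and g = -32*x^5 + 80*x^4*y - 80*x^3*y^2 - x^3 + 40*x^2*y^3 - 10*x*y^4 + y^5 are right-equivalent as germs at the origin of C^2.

Yes.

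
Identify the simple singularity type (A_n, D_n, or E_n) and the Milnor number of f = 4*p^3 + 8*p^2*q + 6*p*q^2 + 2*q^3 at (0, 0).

The Hessian of f at 0 has rank 0. Corank 2; j^3 = 2*(p + q)*(2*p^2 + 2*p*q + q^2) splits into three distinct lines over C (the quadratic factor has nonzero discriminant), so D_4.

Type D_{4}, Milnor number mu = 4.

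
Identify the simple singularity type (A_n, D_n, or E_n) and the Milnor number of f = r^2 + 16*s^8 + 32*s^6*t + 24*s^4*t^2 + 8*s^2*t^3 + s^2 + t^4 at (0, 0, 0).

Type A_{3}, Milnor number mu = 3.

The Hessian of f at 0 is [[2, 0, 0], [0, 0, 0], [0, 0, 2]] with rank 2, so corank 1. A Groebner basis of the Jacobian ideal J(f) in C{s,t,r} is {t^3, s, r}; counting standard monomials gives mu = 3. Corank 1: A-series; mu = 3 gives A_3.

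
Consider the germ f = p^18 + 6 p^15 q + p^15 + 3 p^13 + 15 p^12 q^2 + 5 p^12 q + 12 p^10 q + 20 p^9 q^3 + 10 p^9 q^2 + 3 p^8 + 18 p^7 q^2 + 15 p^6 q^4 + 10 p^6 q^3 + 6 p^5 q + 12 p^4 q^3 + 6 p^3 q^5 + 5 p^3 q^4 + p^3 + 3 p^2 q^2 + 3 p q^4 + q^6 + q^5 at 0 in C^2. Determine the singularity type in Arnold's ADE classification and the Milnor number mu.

The Hessian of f at 0 has rank 0. Corank 2; j^3 = p^3 is a perfect cube, so E-series; the 5-jet and mu = 8 give E_8.

Type E8, Milnor number mu = 8.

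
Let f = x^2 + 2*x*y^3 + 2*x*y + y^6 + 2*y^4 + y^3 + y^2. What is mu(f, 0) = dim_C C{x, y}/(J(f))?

2

The Hessian of f at 0 is [[2, 2], [2, 2]] with rank 1, so corank 1. A Groebner basis of the Jacobian ideal J(f) in C{x,y} is {y^2, x + y}; counting standard monomials gives mu = 2. Corank 1: A-series; mu = 2 gives A_2.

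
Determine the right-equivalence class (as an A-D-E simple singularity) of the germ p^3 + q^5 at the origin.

E_{8}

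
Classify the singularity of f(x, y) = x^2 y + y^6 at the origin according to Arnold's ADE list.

D_{7}

The Hessian of f at 0 is [[0, 0], [0, 0]] with rank 0, so corank 2. A Groebner basis of the Jacobian ideal J(f) in C{x,y} is {x^2/6 + y^5, x^3, x*y}; counting standard monomials gives mu = 7. Corank 2; j^3 = x^2*y has shape L^2 M (L != M), so D-series; mu = 7 gives D_7.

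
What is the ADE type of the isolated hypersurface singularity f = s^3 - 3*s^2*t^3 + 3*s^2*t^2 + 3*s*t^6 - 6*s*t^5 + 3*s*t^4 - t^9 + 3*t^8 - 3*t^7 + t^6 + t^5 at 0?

E_{8}

The Hessian of f at 0 has rank 0. Corank 2; j^3 = s^3 is a perfect cube, so E-series; the 5-jet and mu = 8 give E_8.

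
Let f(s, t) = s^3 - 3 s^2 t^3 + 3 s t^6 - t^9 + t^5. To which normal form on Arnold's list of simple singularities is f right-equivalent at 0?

E_{8}

The Hessian of f at 0 has rank 0. Corank 2; j^3 = s^3 is a perfect cube, so E-series; the 5-jet and mu = 8 give E_8.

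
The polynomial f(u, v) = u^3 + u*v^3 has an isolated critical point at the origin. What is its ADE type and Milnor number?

Type E_{7}, Milnor number mu = 7.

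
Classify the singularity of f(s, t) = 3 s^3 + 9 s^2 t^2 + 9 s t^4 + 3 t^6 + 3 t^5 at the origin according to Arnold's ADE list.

E_{8}

The Hessian of f at 0 has rank 0. Corank 2; j^3 = 3*s^3 is a perfect cube, so E-series; the 5-jet and mu = 8 give E_8.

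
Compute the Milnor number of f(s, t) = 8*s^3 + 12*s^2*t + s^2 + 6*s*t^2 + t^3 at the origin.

2

The Hessian of f at 0 has rank 1. Corank 1: A-series; mu = 2 gives A_2.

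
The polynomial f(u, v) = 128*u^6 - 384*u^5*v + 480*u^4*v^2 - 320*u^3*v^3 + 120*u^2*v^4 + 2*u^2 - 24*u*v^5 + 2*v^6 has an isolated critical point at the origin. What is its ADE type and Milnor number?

Type A5, Milnor number mu = 5.

The Hessian of f at 0 has rank 1. Corank 1: A-series; mu = 5 gives A_5.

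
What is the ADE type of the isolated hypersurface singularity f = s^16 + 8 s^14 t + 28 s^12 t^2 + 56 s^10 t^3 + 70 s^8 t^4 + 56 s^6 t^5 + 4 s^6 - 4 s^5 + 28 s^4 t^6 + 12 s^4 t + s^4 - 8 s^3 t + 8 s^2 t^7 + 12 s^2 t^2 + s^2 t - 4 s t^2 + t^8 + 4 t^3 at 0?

D_9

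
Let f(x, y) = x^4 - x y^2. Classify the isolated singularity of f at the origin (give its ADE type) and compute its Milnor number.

The Hessian of f at 0 has rank 0. Corank 2; j^3 = -x*y^2 has shape L^2 M (L != M), so D-series; mu = 5 gives D_5.

Type D_5, Milnor number mu = 5.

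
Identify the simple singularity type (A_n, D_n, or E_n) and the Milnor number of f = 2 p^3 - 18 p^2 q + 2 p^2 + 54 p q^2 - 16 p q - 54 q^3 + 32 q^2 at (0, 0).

The Hessian of f at 0 is [[4, -16], [-16, 64]] with rank 1, so corank 1. A Groebner basis of the Jacobian ideal J(f) in C{p,q} is {q^2, p - 4*q}; counting standard monomials gives mu = 2. Corank 1: A-series; mu = 2 gives A_2.

Type A_{2}, Milnor number mu = 2.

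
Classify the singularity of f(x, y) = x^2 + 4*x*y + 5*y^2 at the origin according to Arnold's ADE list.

The Hessian of f at 0 is [[2, 4], [4, 10]] with rank 2, so corank 0. A Groebner basis of the Jacobian ideal J(f) in C{x,y} is {x, y}; counting standard monomials gives mu = 1. Corank 0: nondegenerate Morse point, so A_1.

A1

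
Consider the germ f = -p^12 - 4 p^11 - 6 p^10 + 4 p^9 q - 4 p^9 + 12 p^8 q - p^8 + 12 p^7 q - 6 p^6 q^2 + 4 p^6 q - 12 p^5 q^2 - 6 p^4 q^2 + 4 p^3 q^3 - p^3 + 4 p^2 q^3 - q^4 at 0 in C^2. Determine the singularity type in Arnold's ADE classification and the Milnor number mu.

The Hessian of f at 0 is [[0, 0], [0, 0]] with rank 0, so corank 2. A Groebner basis of the Jacobian ideal J(f) in C{p,q} is {q^3, p^2}; counting standard monomials gives mu = 6. Corank 2; j^3 = -p^3 is a perfect cube, so E-series; the 4-jet and mu = 6 give E_6.

Type E6, Milnor number mu = 6.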